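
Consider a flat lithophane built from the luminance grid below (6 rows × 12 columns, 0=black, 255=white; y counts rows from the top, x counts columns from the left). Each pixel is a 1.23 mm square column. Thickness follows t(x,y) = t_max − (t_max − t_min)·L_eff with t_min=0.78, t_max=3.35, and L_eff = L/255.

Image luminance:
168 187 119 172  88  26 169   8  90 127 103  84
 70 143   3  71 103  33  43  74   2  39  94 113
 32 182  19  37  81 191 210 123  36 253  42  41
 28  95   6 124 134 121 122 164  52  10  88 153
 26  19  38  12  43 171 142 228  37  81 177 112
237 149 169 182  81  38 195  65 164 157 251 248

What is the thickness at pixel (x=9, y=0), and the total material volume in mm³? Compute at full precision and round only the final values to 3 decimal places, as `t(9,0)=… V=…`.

span = t_max - t_min = 3.35 - 0.78 = 2.570
L(9,0) = 127, L_eff = 127/255 = 0.498039
t(9,0) = 3.35 - 2.570·0.498039 = 2.070
Σt over all 6·12 pixels = 844877/5100 ≈ 165.6621569
V = pitch²·Σt = 1.23²·844877/5100 = 250.630

t(9,0)=2.070 V=250.630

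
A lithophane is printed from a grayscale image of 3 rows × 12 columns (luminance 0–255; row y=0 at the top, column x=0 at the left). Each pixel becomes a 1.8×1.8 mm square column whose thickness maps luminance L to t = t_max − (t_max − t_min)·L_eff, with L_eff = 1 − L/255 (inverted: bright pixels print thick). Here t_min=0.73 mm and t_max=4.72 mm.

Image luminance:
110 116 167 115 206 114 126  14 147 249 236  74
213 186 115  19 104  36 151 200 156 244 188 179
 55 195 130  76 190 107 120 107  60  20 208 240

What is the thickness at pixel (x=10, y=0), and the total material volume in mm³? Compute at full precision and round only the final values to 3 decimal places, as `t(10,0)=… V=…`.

t(10,0)=4.423 V=337.261

span = t_max - t_min = 4.72 - 0.73 = 3.990
L(10,0) = 236, L_eff = 1 - 236/255 = 0.074510 (inverted)
t(10,0) = 4.72 - 3.990·0.074510 = 4.423
Σt over all 3·12 pixels = 884789/8500 ≈ 104.0928235
V = pitch²·Σt = 1.8²·884789/8500 = 337.261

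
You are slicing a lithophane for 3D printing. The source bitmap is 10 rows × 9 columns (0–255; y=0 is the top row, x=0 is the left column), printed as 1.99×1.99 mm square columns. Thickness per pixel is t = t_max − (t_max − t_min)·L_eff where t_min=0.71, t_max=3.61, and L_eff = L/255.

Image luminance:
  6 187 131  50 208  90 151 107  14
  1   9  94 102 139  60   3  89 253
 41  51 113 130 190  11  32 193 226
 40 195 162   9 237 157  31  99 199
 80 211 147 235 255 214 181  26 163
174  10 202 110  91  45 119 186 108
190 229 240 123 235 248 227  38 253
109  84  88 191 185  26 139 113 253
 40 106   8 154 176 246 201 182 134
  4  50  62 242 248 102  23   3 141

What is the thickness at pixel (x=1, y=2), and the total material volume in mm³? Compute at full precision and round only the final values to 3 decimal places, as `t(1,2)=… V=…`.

t(1,2)=3.030 V=770.519

span = t_max - t_min = 3.61 - 0.71 = 2.900
L(1,2) = 51, L_eff = 51/255 = 0.200000
t(1,2) = 3.61 - 2.900·0.200000 = 3.030
Σt over all 10·9 pixels = 33077/170 ≈ 194.5705882
V = pitch²·Σt = 1.99²·33077/170 = 770.519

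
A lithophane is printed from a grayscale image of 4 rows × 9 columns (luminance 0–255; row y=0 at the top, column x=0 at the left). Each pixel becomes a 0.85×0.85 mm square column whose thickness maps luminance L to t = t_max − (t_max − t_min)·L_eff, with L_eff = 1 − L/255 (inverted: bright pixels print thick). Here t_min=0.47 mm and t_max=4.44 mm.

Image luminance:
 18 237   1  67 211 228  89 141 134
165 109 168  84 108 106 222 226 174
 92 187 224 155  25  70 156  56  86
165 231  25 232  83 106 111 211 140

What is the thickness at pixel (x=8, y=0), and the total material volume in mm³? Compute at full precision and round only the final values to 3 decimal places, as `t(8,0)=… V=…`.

span = t_max - t_min = 4.44 - 0.47 = 3.970
L(8,0) = 134, L_eff = 1 - 134/255 = 0.474510 (inverted)
t(8,0) = 4.44 - 3.970·0.474510 = 2.556
Σt over all 4·9 pixels = 2354131/25500 ≈ 92.3188627
V = pitch²·Σt = 0.85²·2354131/25500 = 66.700

t(8,0)=2.556 V=66.700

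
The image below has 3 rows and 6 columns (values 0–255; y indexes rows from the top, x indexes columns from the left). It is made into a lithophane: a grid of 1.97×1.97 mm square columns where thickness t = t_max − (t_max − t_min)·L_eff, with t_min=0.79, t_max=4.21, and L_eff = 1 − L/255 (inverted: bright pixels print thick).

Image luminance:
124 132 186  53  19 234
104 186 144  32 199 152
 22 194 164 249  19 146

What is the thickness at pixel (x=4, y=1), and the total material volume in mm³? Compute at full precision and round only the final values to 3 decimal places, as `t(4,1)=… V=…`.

span = t_max - t_min = 4.21 - 0.79 = 3.420
L(4,1) = 199, L_eff = 1 - 199/255 = 0.219608 (inverted)
t(4,1) = 4.21 - 3.420·0.219608 = 3.459
Σt over all 3·6 pixels = 97449/2125 ≈ 45.8583529
V = pitch²·Σt = 1.97²·97449/2125 = 177.972

t(4,1)=3.459 V=177.972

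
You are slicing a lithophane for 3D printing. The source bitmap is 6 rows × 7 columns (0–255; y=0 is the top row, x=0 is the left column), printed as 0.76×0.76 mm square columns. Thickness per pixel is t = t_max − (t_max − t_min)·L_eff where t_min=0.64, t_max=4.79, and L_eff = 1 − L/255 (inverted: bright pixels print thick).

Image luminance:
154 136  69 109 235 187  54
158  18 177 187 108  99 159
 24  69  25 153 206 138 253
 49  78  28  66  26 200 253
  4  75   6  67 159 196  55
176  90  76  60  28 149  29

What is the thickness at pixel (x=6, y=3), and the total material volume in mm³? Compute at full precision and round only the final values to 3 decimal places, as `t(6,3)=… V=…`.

span = t_max - t_min = 4.79 - 0.64 = 4.150
L(6,3) = 253, L_eff = 1 - 253/255 = 0.007843 (inverted)
t(6,3) = 4.79 - 4.150·0.007843 = 4.757
Σt over all 6·7 pixels = 129473/1275 ≈ 101.5474510
V = pitch²·Σt = 0.76²·129473/1275 = 58.654

t(6,3)=4.757 V=58.654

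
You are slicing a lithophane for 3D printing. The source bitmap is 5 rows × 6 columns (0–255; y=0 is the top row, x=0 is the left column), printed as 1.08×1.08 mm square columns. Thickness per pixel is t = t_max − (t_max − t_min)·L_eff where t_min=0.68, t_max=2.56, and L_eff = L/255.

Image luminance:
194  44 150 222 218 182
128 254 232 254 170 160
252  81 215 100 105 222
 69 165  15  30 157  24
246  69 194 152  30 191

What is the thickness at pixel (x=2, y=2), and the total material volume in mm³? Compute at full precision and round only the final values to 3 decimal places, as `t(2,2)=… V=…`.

span = t_max - t_min = 2.56 - 0.68 = 1.880
L(2,2) = 215, L_eff = 215/255 = 0.843137
t(2,2) = 2.56 - 1.880·0.843137 = 0.975
Σt over all 5·6 pixels = 11077/255 ≈ 43.4392157
V = pitch²·Σt = 1.08²·11077/255 = 50.668

t(2,2)=0.975 V=50.668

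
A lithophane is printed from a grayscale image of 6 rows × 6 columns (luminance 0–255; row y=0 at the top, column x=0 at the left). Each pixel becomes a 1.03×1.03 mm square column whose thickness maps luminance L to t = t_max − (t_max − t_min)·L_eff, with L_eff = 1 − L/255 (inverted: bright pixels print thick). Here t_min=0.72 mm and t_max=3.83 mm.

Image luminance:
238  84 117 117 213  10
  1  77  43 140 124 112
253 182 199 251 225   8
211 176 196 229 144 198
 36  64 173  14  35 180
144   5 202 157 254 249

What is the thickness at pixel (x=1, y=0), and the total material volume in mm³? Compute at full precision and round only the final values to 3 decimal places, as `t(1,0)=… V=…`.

t(1,0)=1.744 V=92.982

span = t_max - t_min = 3.83 - 0.72 = 3.110
L(1,0) = 84, L_eff = 1 - 84/255 = 0.670588 (inverted)
t(1,0) = 3.83 - 3.110·0.670588 = 1.744
Σt over all 6·6 pixels = 744977/8500 ≈ 87.6443529
V = pitch²·Σt = 1.03²·744977/8500 = 92.982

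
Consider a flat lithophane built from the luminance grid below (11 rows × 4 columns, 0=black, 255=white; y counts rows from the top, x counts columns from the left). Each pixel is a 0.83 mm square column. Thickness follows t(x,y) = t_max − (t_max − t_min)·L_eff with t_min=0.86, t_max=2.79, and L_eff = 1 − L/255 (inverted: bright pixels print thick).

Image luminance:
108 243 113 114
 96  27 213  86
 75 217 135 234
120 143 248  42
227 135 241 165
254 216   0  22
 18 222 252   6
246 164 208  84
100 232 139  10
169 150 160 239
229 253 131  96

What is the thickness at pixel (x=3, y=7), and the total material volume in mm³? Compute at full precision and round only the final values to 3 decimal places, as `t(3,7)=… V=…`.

span = t_max - t_min = 2.79 - 0.86 = 1.930
L(3,7) = 84, L_eff = 1 - 84/255 = 0.670588 (inverted)
t(3,7) = 2.79 - 1.930·0.670588 = 1.496
Σt over all 11·4 pixels = 372541/4250 ≈ 87.6567059
V = pitch²·Σt = 0.83²·372541/4250 = 60.387

t(3,7)=1.496 V=60.387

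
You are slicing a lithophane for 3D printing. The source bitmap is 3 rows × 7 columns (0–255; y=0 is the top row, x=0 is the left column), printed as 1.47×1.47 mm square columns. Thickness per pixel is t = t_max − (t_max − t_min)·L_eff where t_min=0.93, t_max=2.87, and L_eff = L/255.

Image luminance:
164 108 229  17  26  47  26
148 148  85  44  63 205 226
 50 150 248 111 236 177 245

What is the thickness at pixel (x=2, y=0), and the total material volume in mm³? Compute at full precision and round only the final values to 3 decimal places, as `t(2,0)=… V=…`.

t(2,0)=1.128 V=84.979

span = t_max - t_min = 2.87 - 0.93 = 1.940
L(2,0) = 229, L_eff = 229/255 = 0.898039
t(2,0) = 2.87 - 1.940·0.898039 = 1.128
Σt over all 3·7 pixels = 1002803/25500 ≈ 39.3256078
V = pitch²·Σt = 1.47²·1002803/25500 = 84.979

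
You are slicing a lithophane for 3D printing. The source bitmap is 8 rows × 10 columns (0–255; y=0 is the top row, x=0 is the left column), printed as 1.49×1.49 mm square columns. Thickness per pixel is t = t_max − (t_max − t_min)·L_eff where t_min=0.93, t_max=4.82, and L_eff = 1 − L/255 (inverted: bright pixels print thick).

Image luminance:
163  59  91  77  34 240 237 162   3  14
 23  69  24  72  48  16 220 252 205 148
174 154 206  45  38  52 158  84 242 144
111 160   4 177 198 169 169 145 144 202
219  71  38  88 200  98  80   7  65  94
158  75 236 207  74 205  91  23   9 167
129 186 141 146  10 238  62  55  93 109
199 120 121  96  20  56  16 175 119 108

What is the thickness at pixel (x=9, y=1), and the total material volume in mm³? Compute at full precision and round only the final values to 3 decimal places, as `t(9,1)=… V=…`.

t(9,1)=3.188 V=481.395

span = t_max - t_min = 4.82 - 0.93 = 3.890
L(9,1) = 148, L_eff = 1 - 148/255 = 0.419608 (inverted)
t(9,1) = 4.82 - 3.890·0.419608 = 3.188
Σt over all 8·10 pixels = 5529293/25500 ≈ 216.8350196
V = pitch²·Σt = 1.49²·5529293/25500 = 481.395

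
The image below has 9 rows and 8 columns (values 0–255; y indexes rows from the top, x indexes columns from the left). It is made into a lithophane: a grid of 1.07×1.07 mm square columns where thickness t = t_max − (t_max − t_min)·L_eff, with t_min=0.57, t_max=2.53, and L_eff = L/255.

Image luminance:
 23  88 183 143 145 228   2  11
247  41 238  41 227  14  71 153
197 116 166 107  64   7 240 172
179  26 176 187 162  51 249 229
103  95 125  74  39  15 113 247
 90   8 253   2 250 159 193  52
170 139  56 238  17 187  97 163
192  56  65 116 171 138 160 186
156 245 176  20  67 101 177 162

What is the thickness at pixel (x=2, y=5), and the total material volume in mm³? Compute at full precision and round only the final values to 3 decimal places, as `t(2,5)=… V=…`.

span = t_max - t_min = 2.53 - 0.57 = 1.960
L(2,5) = 253, L_eff = 253/255 = 0.992157
t(2,5) = 2.53 - 1.960·0.992157 = 0.585
Σt over all 9·8 pixels = 707726/6375 ≈ 111.0158431
V = pitch²·Σt = 1.07²·707726/6375 = 127.102

t(2,5)=0.585 V=127.102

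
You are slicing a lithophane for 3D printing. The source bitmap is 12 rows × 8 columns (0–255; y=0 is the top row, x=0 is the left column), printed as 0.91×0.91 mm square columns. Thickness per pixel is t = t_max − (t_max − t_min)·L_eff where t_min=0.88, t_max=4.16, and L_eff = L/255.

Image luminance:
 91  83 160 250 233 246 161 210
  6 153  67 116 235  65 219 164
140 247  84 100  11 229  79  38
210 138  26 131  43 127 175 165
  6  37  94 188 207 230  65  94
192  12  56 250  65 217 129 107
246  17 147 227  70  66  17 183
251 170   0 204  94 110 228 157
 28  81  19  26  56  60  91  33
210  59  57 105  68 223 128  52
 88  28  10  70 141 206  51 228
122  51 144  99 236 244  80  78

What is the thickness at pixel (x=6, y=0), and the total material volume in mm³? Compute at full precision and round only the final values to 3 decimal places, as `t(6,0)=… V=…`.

t(6,0)=2.089 V=205.979

span = t_max - t_min = 4.16 - 0.88 = 3.280
L(6,0) = 161, L_eff = 161/255 = 0.631373
t(6,0) = 4.16 - 3.280·0.631373 = 2.089
Σt over all 12·8 pixels = 63428/255 ≈ 248.7372549
V = pitch²·Σt = 0.91²·63428/255 = 205.979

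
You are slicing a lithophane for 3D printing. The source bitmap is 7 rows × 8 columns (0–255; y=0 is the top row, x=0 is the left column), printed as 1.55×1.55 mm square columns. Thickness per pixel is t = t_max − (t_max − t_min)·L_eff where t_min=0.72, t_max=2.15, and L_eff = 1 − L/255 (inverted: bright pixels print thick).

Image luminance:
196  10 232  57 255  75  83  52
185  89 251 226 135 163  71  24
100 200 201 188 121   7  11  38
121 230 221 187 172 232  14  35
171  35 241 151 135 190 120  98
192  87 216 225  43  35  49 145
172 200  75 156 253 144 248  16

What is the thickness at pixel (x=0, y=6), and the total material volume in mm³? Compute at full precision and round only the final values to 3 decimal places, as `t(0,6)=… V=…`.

t(0,6)=1.685 V=198.979

span = t_max - t_min = 2.15 - 0.72 = 1.430
L(0,6) = 172, L_eff = 1 - 172/255 = 0.325490 (inverted)
t(0,6) = 2.15 - 1.430·0.325490 = 1.685
Σt over all 7·8 pixels = 2111957/25500 ≈ 82.8218431
V = pitch²·Σt = 1.55²·2111957/25500 = 198.979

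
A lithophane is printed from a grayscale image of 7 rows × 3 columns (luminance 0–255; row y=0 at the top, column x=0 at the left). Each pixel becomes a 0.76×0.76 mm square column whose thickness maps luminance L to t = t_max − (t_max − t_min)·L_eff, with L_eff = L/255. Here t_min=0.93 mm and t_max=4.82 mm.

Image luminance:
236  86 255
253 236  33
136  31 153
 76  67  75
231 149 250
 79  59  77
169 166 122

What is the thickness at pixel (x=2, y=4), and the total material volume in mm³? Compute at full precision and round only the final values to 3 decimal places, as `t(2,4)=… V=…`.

t(2,4)=1.006 V=32.568

span = t_max - t_min = 4.82 - 0.93 = 3.890
L(2,4) = 250, L_eff = 250/255 = 0.980392
t(2,4) = 4.82 - 3.890·0.980392 = 1.006
Σt over all 7·3 pixels = 1437839/25500 ≈ 56.3858431
V = pitch²·Σt = 0.76²·1437839/25500 = 32.568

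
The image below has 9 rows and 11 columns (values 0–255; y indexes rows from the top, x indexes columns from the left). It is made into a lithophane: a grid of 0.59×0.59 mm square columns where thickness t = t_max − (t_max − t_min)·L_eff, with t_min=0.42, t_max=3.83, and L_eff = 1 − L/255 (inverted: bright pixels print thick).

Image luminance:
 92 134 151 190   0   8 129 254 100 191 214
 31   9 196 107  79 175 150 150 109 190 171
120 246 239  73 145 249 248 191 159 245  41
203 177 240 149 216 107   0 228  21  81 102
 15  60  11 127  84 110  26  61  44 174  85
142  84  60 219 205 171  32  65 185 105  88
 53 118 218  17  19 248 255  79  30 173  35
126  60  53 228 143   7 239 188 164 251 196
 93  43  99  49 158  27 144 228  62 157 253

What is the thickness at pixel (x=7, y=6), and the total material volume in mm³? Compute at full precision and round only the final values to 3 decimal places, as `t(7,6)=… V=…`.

span = t_max - t_min = 3.83 - 0.42 = 3.410
L(7,6) = 79, L_eff = 1 - 79/255 = 0.690196 (inverted)
t(7,6) = 3.83 - 3.410·0.690196 = 1.476
Σt over all 9·11 pixels = 2691403/12750 ≈ 211.0904314
V = pitch²·Σt = 0.59²·2691403/12750 = 73.481

t(7,6)=1.476 V=73.481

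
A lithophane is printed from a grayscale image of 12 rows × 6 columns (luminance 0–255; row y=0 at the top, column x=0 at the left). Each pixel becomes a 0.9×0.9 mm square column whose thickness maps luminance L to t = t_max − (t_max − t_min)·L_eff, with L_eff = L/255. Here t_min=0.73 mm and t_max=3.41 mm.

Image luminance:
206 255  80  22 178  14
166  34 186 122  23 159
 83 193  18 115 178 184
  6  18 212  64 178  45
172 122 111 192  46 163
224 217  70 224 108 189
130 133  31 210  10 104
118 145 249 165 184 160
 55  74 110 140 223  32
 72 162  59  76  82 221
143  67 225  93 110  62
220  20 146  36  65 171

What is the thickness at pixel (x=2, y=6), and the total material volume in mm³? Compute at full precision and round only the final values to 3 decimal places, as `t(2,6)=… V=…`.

t(2,6)=3.084 V=123.276

span = t_max - t_min = 3.41 - 0.73 = 2.680
L(2,6) = 31, L_eff = 31/255 = 0.121569
t(2,6) = 3.41 - 2.680·0.121569 = 3.084
Σt over all 12·6 pixels = 64682/425 ≈ 152.1929412
V = pitch²·Σt = 0.9²·64682/425 = 123.276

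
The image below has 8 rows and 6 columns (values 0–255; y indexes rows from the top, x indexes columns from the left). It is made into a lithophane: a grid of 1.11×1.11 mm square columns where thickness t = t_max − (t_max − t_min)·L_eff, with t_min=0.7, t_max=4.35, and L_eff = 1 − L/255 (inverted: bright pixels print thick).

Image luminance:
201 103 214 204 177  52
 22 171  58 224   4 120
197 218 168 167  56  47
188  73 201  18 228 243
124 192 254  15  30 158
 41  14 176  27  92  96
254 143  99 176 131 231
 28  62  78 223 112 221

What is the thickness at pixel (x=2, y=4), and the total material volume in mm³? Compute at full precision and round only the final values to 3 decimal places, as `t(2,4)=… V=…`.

span = t_max - t_min = 4.35 - 0.7 = 3.650
L(2,4) = 254, L_eff = 1 - 254/255 = 0.003922 (inverted)
t(2,4) = 4.35 - 3.650·0.003922 = 4.336
Σt over all 8·6 pixels = 633523/5100 ≈ 124.2201961
V = pitch²·Σt = 1.11²·633523/5100 = 153.052

t(2,4)=4.336 V=153.052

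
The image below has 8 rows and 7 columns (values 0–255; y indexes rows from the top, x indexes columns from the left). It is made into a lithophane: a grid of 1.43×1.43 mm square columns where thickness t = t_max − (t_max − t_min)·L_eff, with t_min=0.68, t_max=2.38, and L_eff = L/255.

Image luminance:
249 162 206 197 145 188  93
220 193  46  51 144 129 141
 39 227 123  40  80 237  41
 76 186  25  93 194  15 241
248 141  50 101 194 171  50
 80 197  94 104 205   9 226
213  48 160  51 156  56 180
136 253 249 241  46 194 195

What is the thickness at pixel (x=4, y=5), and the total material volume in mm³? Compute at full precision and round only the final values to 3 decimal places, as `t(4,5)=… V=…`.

t(4,5)=1.013 V=165.814

span = t_max - t_min = 2.38 - 0.68 = 1.700
L(4,5) = 205, L_eff = 205/255 = 0.803922
t(4,5) = 2.38 - 1.700·0.803922 = 1.013
Σt over all 8·7 pixels = 12163/150 ≈ 81.0866667
V = pitch²·Σt = 1.43²·12163/150 = 165.814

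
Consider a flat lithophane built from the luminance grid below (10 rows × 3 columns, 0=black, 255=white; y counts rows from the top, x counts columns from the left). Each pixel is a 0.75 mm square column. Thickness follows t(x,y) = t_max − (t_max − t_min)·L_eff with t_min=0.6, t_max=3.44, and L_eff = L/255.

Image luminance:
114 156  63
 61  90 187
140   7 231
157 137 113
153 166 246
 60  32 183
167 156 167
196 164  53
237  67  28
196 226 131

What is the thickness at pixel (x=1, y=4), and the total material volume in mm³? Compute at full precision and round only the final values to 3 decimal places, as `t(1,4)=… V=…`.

span = t_max - t_min = 3.44 - 0.6 = 2.840
L(1,4) = 166, L_eff = 166/255 = 0.650980
t(1,4) = 3.44 - 2.840·0.650980 = 1.591
Σt over all 10·3 pixels = 367936/6375 ≈ 57.7154510
V = pitch²·Σt = 0.75²·367936/6375 = 32.465

t(1,4)=1.591 V=32.465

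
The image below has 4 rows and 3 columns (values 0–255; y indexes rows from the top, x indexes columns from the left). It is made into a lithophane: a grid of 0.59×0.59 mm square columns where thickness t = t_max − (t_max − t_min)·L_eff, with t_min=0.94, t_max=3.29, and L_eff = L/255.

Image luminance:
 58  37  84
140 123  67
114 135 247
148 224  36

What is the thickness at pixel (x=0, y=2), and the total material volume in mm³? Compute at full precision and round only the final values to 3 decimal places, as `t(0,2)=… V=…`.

t(0,2)=2.239 V=9.210

span = t_max - t_min = 3.29 - 0.94 = 2.350
L(0,2) = 114, L_eff = 114/255 = 0.447059
t(0,2) = 3.29 - 2.350·0.447059 = 2.239
Σt over all 4·3 pixels = 44979/1700 ≈ 26.4582353
V = pitch²·Σt = 0.59²·44979/1700 = 9.210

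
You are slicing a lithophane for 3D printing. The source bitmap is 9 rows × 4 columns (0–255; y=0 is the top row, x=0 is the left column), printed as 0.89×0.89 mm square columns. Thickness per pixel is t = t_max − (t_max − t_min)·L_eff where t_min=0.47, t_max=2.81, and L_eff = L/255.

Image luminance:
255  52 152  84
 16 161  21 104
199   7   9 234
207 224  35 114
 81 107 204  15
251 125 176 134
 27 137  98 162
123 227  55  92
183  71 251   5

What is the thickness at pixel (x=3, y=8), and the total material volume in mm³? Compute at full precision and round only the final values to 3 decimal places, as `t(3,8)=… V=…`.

t(3,8)=2.764 V=48.161

span = t_max - t_min = 2.81 - 0.47 = 2.340
L(3,8) = 5, L_eff = 5/255 = 0.019608
t(3,8) = 2.81 - 2.340·0.019608 = 2.764
Σt over all 9·4 pixels = 129204/2125 ≈ 60.8018824
V = pitch²·Σt = 0.89²·129204/2125 = 48.161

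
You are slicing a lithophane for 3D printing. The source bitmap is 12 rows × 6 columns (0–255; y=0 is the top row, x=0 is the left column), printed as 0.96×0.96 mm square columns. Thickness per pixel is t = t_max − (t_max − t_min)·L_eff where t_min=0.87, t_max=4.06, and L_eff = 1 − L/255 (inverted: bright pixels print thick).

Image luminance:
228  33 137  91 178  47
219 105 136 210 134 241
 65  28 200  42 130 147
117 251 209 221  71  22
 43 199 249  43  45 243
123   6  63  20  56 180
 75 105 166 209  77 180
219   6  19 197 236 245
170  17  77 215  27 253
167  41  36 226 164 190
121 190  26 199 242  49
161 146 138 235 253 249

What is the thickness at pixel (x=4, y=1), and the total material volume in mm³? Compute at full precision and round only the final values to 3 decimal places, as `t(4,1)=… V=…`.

t(4,1)=2.546 V=171.382

span = t_max - t_min = 4.06 - 0.87 = 3.190
L(4,1) = 134, L_eff = 1 - 134/255 = 0.474510 (inverted)
t(4,1) = 4.06 - 3.190·0.474510 = 2.546
Σt over all 12·6 pixels = 790337/4250 ≈ 185.9616471
V = pitch²·Σt = 0.96²·790337/4250 = 171.382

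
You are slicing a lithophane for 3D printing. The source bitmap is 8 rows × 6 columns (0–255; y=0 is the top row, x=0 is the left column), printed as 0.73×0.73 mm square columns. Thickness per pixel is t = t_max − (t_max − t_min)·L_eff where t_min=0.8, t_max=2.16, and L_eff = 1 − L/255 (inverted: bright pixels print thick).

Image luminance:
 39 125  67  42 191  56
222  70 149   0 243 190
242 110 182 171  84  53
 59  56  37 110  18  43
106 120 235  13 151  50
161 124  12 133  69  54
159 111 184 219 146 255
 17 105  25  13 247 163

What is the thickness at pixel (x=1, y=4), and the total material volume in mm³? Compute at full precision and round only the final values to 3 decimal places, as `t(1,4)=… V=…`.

span = t_max - t_min = 2.16 - 0.8 = 1.360
L(1,4) = 120, L_eff = 1 - 120/255 = 0.529412 (inverted)
t(1,4) = 2.16 - 1.360·0.529412 = 1.440
Σt over all 8·6 pixels = 25262/375 ≈ 67.3653333
V = pitch²·Σt = 0.73²·25262/375 = 35.899

t(1,4)=1.440 V=35.899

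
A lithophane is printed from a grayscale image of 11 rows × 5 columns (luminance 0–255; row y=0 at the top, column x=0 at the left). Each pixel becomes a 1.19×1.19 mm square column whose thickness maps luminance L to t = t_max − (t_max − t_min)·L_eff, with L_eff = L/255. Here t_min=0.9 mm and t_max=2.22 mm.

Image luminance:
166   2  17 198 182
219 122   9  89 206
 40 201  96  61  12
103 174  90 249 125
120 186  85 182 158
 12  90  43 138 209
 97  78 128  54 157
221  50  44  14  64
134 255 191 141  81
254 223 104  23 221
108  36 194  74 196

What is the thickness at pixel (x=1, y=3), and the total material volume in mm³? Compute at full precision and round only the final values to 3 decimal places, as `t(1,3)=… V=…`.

t(1,3)=1.319 V=123.602

span = t_max - t_min = 2.22 - 0.9 = 1.320
L(1,3) = 174, L_eff = 174/255 = 0.682353
t(1,3) = 2.22 - 1.320·0.682353 = 1.319
Σt over all 11·5 pixels = 370953/4250 ≈ 87.2830588
V = pitch²·Σt = 1.19²·370953/4250 = 123.602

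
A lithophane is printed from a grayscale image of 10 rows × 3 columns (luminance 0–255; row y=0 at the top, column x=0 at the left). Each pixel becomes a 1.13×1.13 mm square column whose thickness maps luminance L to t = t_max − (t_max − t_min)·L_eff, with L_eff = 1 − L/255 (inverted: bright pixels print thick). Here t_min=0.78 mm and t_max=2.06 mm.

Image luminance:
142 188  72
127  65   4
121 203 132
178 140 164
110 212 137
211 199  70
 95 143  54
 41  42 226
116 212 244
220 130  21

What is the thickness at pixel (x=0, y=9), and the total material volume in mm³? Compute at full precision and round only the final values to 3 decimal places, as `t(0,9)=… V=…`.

span = t_max - t_min = 2.06 - 0.78 = 1.280
L(0,9) = 220, L_eff = 1 - 220/255 = 0.137255 (inverted)
t(0,9) = 2.06 - 1.280·0.137255 = 1.884
Σt over all 10·3 pixels = 277783/6375 ≈ 43.5738039
V = pitch²·Σt = 1.13²·277783/6375 = 55.639

t(0,9)=1.884 V=55.639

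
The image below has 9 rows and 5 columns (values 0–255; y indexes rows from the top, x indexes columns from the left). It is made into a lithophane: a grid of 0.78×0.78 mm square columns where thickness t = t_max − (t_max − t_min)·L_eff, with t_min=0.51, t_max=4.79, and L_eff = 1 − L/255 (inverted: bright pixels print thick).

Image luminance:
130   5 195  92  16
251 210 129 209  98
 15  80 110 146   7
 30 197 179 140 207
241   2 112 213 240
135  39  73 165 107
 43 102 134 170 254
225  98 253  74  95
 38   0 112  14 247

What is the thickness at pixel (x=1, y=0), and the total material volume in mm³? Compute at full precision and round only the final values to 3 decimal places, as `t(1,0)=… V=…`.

span = t_max - t_min = 4.79 - 0.51 = 4.280
L(1,0) = 5, L_eff = 1 - 5/255 = 0.980392 (inverted)
t(1,0) = 4.79 - 4.280·0.980392 = 0.594
Σt over all 9·5 pixels = 2995721/25500 ≈ 117.4792549
V = pitch²·Σt = 0.78²·2995721/25500 = 71.474

t(1,0)=0.594 V=71.474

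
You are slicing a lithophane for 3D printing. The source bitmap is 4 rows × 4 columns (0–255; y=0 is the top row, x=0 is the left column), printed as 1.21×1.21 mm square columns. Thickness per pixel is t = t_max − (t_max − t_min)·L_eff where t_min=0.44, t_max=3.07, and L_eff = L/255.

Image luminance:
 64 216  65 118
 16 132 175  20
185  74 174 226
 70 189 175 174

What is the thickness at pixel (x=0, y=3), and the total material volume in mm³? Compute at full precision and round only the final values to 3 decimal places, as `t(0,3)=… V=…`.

t(0,3)=2.348 V=40.614

span = t_max - t_min = 3.07 - 0.44 = 2.630
L(0,3) = 70, L_eff = 70/255 = 0.274510
t(0,3) = 3.07 - 2.630·0.274510 = 2.348
Σt over all 4·4 pixels = 235787/8500 ≈ 27.7396471
V = pitch²·Σt = 1.21²·235787/8500 = 40.614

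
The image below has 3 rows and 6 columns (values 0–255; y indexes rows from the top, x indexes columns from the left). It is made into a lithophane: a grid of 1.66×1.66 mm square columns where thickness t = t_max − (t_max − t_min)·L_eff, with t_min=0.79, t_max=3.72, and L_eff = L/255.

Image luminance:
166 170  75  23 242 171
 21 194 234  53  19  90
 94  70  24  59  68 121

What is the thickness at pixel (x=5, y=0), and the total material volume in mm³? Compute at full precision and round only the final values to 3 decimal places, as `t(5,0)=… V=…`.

span = t_max - t_min = 3.72 - 0.79 = 2.930
L(5,0) = 171, L_eff = 171/255 = 0.670588
t(5,0) = 3.72 - 2.930·0.670588 = 1.755
Σt over all 3·6 pixels = 576269/12750 ≈ 45.1975686
V = pitch²·Σt = 1.66²·576269/12750 = 124.546

t(5,0)=1.755 V=124.546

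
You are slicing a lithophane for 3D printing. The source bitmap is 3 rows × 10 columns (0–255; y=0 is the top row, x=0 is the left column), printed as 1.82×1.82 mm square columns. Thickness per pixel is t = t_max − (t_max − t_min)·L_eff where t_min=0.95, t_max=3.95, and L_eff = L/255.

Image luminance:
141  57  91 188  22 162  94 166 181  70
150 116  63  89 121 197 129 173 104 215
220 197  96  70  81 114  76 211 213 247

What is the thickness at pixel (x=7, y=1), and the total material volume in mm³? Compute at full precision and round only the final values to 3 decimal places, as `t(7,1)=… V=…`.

span = t_max - t_min = 3.95 - 0.95 = 3.000
L(7,1) = 173, L_eff = 173/255 = 0.678431
t(7,1) = 3.95 - 3.000·0.678431 = 1.915
Σt over all 3·10 pixels = 12037/170 ≈ 70.8058824
V = pitch²·Σt = 1.82²·12037/170 = 234.537

t(7,1)=1.915 V=234.537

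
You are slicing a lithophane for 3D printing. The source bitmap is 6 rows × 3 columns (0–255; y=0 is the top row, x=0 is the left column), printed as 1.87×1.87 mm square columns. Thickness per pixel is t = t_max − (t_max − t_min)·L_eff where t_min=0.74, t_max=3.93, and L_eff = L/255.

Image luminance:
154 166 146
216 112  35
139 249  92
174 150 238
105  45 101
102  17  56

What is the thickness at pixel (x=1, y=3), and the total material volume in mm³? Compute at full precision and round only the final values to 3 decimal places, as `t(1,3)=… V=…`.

span = t_max - t_min = 3.93 - 0.74 = 3.190
L(1,3) = 150, L_eff = 150/255 = 0.588235
t(1,3) = 3.93 - 3.190·0.588235 = 2.054
Σt over all 6·3 pixels = 1071127/25500 ≈ 42.0049804
V = pitch²·Σt = 1.87²·1071127/25500 = 146.887

t(1,3)=2.054 V=146.887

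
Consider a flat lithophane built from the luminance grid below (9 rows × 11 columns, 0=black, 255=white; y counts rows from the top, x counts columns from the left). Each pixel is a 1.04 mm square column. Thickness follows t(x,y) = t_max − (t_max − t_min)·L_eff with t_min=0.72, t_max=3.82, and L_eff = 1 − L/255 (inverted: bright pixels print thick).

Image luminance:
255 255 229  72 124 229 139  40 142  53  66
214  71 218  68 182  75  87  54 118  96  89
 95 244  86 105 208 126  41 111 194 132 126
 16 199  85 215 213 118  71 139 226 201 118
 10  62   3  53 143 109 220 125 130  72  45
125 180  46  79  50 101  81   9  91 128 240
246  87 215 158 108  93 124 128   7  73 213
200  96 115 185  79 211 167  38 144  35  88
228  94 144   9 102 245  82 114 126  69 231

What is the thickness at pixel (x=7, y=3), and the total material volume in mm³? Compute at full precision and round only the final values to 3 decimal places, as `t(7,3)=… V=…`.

t(7,3)=2.410 V=238.841

span = t_max - t_min = 3.82 - 0.72 = 3.100
L(7,3) = 139, L_eff = 1 - 139/255 = 0.454902 (inverted)
t(7,3) = 3.82 - 3.100·0.454902 = 2.410
Σt over all 9·11 pixels = 112619/510 ≈ 220.8215686
V = pitch²·Σt = 1.04²·112619/510 = 238.841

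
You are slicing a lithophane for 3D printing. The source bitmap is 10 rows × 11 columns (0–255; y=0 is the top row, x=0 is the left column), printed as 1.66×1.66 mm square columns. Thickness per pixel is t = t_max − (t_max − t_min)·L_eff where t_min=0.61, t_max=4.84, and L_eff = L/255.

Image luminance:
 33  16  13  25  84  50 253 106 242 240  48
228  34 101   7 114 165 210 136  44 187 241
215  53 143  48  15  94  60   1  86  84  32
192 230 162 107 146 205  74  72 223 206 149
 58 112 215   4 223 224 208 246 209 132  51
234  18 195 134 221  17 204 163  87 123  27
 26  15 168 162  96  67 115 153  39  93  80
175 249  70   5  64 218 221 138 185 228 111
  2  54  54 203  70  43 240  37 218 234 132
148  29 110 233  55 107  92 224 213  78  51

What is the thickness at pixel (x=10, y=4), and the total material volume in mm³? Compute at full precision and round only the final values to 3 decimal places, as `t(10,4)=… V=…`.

t(10,4)=3.994 V=846.149

span = t_max - t_min = 4.84 - 0.61 = 4.230
L(10,4) = 51, L_eff = 51/255 = 0.200000
t(10,4) = 4.84 - 4.230·0.200000 = 3.994
Σt over all 10·11 pixels = 652514/2125 ≈ 307.0654118
V = pitch²·Σt = 1.66²·652514/2125 = 846.149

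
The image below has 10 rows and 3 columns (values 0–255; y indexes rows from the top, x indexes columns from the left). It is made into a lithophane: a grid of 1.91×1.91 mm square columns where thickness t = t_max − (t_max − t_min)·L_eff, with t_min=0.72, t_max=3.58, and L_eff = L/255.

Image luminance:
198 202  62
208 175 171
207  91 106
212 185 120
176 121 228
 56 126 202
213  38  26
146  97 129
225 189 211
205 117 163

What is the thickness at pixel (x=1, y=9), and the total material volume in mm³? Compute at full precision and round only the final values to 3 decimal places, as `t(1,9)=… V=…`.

span = t_max - t_min = 3.58 - 0.72 = 2.860
L(1,9) = 117, L_eff = 117/255 = 0.458824
t(1,9) = 3.58 - 2.860·0.458824 = 2.268
Σt over all 10·3 pixels = 47389/850 ≈ 55.7517647
V = pitch²·Σt = 1.91²·47389/850 = 203.388

t(1,9)=2.268 V=203.388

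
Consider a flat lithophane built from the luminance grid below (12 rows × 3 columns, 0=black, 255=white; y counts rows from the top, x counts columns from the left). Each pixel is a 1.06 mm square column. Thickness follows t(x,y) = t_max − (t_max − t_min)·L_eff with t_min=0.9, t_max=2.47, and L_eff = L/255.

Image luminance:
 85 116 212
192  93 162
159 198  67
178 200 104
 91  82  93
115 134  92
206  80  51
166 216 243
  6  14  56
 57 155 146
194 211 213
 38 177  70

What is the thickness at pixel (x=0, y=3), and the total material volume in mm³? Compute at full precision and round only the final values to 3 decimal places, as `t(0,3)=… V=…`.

span = t_max - t_min = 2.47 - 0.9 = 1.570
L(0,3) = 178, L_eff = 178/255 = 0.698039
t(0,3) = 2.47 - 1.570·0.698039 = 1.374
Σt over all 12·3 pixels = 383489/6375 ≈ 60.1551373
V = pitch²·Σt = 1.06²·383489/6375 = 67.590

t(0,3)=1.374 V=67.590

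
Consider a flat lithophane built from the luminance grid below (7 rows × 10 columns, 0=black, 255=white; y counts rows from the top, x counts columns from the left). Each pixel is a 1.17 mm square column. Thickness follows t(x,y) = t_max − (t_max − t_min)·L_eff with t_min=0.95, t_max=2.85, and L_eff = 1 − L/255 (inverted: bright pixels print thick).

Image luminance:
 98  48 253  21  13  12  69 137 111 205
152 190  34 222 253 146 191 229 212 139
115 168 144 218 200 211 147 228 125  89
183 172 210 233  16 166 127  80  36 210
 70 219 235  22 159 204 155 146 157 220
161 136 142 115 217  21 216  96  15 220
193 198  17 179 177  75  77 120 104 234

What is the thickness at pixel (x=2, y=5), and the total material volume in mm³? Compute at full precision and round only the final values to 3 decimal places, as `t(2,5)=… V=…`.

span = t_max - t_min = 2.85 - 0.95 = 1.900
L(2,5) = 142, L_eff = 1 - 142/255 = 0.443137 (inverted)
t(2,5) = 2.85 - 1.900·0.443137 = 2.008
Σt over all 7·10 pixels = 60287/425 ≈ 141.8517647
V = pitch²·Σt = 1.17²·60287/425 = 194.181

t(2,5)=2.008 V=194.181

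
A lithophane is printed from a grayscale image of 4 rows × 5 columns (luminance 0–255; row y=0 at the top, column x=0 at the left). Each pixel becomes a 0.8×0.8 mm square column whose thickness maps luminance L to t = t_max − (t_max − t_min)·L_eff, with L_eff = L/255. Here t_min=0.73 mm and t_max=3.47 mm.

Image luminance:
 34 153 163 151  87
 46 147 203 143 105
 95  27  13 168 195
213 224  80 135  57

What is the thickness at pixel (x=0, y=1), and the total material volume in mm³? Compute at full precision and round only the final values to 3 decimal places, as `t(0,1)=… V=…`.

t(0,1)=2.976 V=27.643

span = t_max - t_min = 3.47 - 0.73 = 2.740
L(0,1) = 46, L_eff = 46/255 = 0.180392
t(0,1) = 3.47 - 2.740·0.180392 = 2.976
Σt over all 4·5 pixels = 183569/4250 ≈ 43.1927059
V = pitch²·Σt = 0.8²·183569/4250 = 27.643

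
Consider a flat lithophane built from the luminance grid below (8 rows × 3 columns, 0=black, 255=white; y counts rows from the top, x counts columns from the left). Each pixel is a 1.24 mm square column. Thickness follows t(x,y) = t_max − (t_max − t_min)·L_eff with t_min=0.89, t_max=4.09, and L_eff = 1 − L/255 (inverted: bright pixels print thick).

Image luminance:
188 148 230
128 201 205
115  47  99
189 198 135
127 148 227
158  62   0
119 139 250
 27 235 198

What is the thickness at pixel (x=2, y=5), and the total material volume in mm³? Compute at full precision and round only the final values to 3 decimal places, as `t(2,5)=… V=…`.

t(2,5)=0.890 V=101.786

span = t_max - t_min = 4.09 - 0.89 = 3.200
L(2,5) = 0, L_eff = 1 - 0/255 = 1.000000 (inverted)
t(2,5) = 4.09 - 3.200·1.000000 = 0.890
Σt over all 8·3 pixels = 28134/425 ≈ 66.1976471
V = pitch²·Σt = 1.24²·28134/425 = 101.786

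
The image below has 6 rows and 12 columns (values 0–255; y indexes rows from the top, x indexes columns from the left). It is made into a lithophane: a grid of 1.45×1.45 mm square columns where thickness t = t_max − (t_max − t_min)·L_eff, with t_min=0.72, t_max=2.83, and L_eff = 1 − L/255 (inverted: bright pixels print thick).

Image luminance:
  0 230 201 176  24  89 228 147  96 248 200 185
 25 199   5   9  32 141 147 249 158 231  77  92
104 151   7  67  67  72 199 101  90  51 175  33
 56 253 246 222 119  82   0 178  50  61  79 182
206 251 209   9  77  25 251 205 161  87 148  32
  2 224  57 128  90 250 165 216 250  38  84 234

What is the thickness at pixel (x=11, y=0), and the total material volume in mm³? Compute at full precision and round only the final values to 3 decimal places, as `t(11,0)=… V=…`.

span = t_max - t_min = 2.83 - 0.72 = 2.110
L(11,0) = 185, L_eff = 1 - 185/255 = 0.274510 (inverted)
t(11,0) = 2.83 - 2.110·0.274510 = 2.251
Σt over all 6·12 pixels = 3270083/25500 ≈ 128.2385490
V = pitch²·Σt = 1.45²·3270083/25500 = 269.622

t(11,0)=2.251 V=269.622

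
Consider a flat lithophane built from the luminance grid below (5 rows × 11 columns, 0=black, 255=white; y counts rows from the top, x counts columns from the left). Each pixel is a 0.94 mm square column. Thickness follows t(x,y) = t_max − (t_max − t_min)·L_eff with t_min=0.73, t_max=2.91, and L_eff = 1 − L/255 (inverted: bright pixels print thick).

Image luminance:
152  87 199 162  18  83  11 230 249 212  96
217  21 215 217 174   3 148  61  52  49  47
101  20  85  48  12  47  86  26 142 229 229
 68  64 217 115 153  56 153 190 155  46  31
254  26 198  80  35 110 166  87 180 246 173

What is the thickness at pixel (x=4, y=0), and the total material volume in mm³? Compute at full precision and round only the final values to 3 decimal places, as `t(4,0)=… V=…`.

span = t_max - t_min = 2.91 - 0.73 = 2.180
L(4,0) = 18, L_eff = 1 - 18/255 = 0.929412 (inverted)
t(4,0) = 2.91 - 2.180·0.929412 = 0.884
Σt over all 5·11 pixels = 815861/8500 ≈ 95.9836471
V = pitch²·Σt = 0.94²·815861/8500 = 84.811

t(4,0)=0.884 V=84.811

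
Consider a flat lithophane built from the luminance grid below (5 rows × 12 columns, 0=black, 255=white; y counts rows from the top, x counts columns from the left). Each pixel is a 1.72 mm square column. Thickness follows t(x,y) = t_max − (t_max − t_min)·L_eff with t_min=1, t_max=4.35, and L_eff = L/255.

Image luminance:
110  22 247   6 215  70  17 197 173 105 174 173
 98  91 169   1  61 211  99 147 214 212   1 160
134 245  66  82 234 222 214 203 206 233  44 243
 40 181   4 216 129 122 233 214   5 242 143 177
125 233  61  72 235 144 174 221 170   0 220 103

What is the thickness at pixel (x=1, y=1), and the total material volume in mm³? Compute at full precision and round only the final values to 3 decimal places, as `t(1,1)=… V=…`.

t(1,1)=3.155 V=439.339

span = t_max - t_min = 4.35 - 1 = 3.350
L(1,1) = 91, L_eff = 91/255 = 0.356863
t(1,1) = 4.35 - 3.350·0.356863 = 3.155
Σt over all 5·12 pixels = 757379/5100 ≈ 148.5056863
V = pitch²·Σt = 1.72²·757379/5100 = 439.339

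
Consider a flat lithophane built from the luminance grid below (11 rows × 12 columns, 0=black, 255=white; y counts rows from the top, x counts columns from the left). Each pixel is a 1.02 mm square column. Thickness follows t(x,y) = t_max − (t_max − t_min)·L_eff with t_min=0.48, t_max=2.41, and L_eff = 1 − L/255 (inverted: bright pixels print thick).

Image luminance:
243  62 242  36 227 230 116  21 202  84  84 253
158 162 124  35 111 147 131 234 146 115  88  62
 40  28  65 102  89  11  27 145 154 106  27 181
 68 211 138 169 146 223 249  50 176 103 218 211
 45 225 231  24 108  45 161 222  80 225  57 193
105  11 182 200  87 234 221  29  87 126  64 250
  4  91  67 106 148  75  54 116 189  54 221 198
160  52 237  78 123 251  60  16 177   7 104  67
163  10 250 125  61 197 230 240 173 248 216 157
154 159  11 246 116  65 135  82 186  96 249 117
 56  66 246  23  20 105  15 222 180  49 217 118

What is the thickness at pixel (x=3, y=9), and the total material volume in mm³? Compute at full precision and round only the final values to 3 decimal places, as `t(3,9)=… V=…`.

span = t_max - t_min = 2.41 - 0.48 = 1.930
L(3,9) = 246, L_eff = 1 - 246/255 = 0.035294 (inverted)
t(3,9) = 2.41 - 1.930·0.035294 = 2.342
Σt over all 11·12 pixels = 245992/1275 ≈ 192.9349020
V = pitch²·Σt = 1.02²·245992/1275 = 200.729

t(3,9)=2.342 V=200.729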